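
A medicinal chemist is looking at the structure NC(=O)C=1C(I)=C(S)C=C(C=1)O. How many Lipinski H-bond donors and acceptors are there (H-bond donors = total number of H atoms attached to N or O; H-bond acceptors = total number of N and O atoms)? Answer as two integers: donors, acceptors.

3, 3

Donors: find every N or O and count the H atoms it carries.
  atom 1 (N): bond orders sum to 1 → 2 H
  atom 3 (O): bond orders sum to 2 → 0 H
  atom 12 (O): bond orders sum to 1 → 1 H
Lipinski HBD = 3.
Acceptors: N atoms = 1, O atoms = 2 → HBA = 3.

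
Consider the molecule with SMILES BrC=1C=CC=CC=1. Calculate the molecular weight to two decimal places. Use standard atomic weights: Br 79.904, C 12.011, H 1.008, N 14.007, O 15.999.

First, the molecular formula is C6H5Br (counting implicit H from valence).
  Br: 1 × 79.904 = 79.904
  C: 6 × 12.011 = 72.066
  H: 5 × 1.008 = 5.040
Sum: 1×79.904 + 6×12.011 + 5×1.008 = 157.010 → 157.01 g/mol.

157.01 g/mol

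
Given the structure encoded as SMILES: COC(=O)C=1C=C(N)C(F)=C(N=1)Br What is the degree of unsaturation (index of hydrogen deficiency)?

Molecular formula: C7H6BrFN2O2.
DoU = (2C + 2 + N − H − X) / 2, where X is the halogen count and O/S are ignored.
    = (2·7 + 2 + 2 − 6 − 2) / 2 = 10 / 2 = 5.

5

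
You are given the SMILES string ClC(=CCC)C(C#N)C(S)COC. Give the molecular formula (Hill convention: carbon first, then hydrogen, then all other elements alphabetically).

Walk through each heavy atom and fill implicit hydrogens from standard valence (C 4, N 3, O 2, S 2, halogen 1):
  atom 1: Cl (halogen, monovalent) → 0 H
  atom 2: C, bond orders sum to 4 (valence 4) → 0 H
  atom 3: C, bond orders sum to 3 (valence 4) → 1 H
  atom 4: C, bond orders sum to 2 (valence 4) → 2 H
  atom 5: C, bond orders sum to 1 (valence 4) → 3 H
  atom 6: C, bond orders sum to 3 (valence 4) → 1 H
  atom 7: C, bond orders sum to 4 (valence 4) → 0 H
  atom 8: N, bond orders sum to 3 (valence 3) → 0 H
  atom 9: C, bond orders sum to 3 (valence 4) → 1 H
  atom 10: S, bond orders sum to 1 (valence 2) → 1 H
  atom 11: C, bond orders sum to 2 (valence 4) → 2 H
  atom 12: O, bond orders sum to 2 (valence 2) → 0 H
  atom 13: C, bond orders sum to 1 (valence 4) → 3 H
Totals → C:9, H:14, Cl:1, N:1, O:1, S:1.
In Hill order: C9H14ClNOS.

C9H14ClNOS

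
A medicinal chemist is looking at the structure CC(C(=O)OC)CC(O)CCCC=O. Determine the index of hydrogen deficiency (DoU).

Molecular formula: C10H18O4.
DoU = (2C + 2 + N − H − X) / 2, where X is the halogen count and O/S are ignored.
    = (2·10 + 2 + 0 − 18 − 0) / 2 = 4 / 2 = 2.

2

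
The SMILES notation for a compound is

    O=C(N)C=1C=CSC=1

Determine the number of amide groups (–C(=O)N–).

1

The amide motif appears at heavy-atom position 2 in the SMILES.
Amide count: 1.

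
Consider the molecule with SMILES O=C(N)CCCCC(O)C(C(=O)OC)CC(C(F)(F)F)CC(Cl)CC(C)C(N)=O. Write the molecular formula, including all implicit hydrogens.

Walk through each heavy atom and fill implicit hydrogens from standard valence (C 4, N 3, O 2, S 2, halogen 1):
  atom 1: O, bond orders sum to 2 (valence 2) → 0 H
  atom 2: C, bond orders sum to 4 (valence 4) → 0 H
  atom 3: N, bond orders sum to 1 (valence 3) → 2 H
  atom 4: C, bond orders sum to 2 (valence 4) → 2 H
  atom 5: C, bond orders sum to 2 (valence 4) → 2 H
  atom 6: C, bond orders sum to 2 (valence 4) → 2 H
  atom 7: C, bond orders sum to 2 (valence 4) → 2 H
  atom 8: C, bond orders sum to 3 (valence 4) → 1 H
  atom 9: O, bond orders sum to 1 (valence 2) → 1 H
  atom 10: C, bond orders sum to 3 (valence 4) → 1 H
  atom 11: C, bond orders sum to 4 (valence 4) → 0 H
  atom 12: O, bond orders sum to 2 (valence 2) → 0 H
  atom 13: O, bond orders sum to 2 (valence 2) → 0 H
  atom 14: C, bond orders sum to 1 (valence 4) → 3 H
  atom 15: C, bond orders sum to 2 (valence 4) → 2 H
  atom 16: C, bond orders sum to 3 (valence 4) → 1 H
  atom 17: C, bond orders sum to 4 (valence 4) → 0 H
  atom 18: F (halogen, monovalent) → 0 H
  atom 19: F (halogen, monovalent) → 0 H
  atom 20: F (halogen, monovalent) → 0 H
  atom 21: C, bond orders sum to 2 (valence 4) → 2 H
  atom 22: C, bond orders sum to 3 (valence 4) → 1 H
  atom 23: Cl (halogen, monovalent) → 0 H
  atom 24: C, bond orders sum to 2 (valence 4) → 2 H
  atom 25: C, bond orders sum to 3 (valence 4) → 1 H
  atom 26: C, bond orders sum to 1 (valence 4) → 3 H
  atom 27: C, bond orders sum to 4 (valence 4) → 0 H
  atom 28: N, bond orders sum to 1 (valence 3) → 2 H
  atom 29: O, bond orders sum to 2 (valence 2) → 0 H
Totals → C:18, H:30, Cl:1, F:3, N:2, O:5.
In Hill order: C18H30ClF3N2O5.

C18H30ClF3N2O5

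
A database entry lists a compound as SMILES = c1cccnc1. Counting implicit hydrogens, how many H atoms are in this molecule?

5

Walk through each heavy atom and fill implicit hydrogens from standard valence (C 4, N 3, O 2, S 2, halogen 1); for lowercase aromatic atoms, an aromatic c carries 1 H when it has two neighbours and 0 H with three, and aromatic n carries 0 H:
  atom 1: aromatic c, 2 neighbours → 1 H
  atom 2: aromatic c, 2 neighbours → 1 H
  atom 3: aromatic c, 2 neighbours → 1 H
  atom 4: aromatic c, 2 neighbours → 1 H
  atom 5: aromatic n, 2 neighbours → 0 H
  atom 6: aromatic c, 2 neighbours → 1 H
Total hydrogens: 5.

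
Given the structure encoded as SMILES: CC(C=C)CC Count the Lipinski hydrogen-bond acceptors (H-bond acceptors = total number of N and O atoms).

N atoms: 0; O atoms: 0.
Lipinski HBA = 0 + 0 = 0.

0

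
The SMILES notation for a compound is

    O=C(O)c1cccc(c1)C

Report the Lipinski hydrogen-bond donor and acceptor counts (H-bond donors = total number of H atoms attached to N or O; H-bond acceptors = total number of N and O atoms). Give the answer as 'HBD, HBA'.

Donors: find every N or O and count the H atoms it carries.
  atom 1 (O): bond orders sum to 2 → 0 H
  atom 3 (O): bond orders sum to 1 → 1 H
Lipinski HBD = 1.
Acceptors: N atoms = 0, O atoms = 2 → HBA = 2.

1, 2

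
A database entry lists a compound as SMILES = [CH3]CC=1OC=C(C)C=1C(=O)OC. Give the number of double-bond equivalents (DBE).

Degree of unsaturation = (number of rings) + (number of π bonds).
Ring closures in the SMILES: 1.
π bonds: 3 double bonds (each 1 DoU) → 3 DoU from unsaturation.
Total DoU = 1 + 3 = 4.

4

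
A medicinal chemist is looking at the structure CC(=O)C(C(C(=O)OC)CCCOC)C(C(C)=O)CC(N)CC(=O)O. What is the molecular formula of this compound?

Walk through each heavy atom and fill implicit hydrogens from standard valence (C 4, N 3, O 2, S 2, halogen 1):
  atom 1: C, bond orders sum to 1 (valence 4) → 3 H
  atom 2: C, bond orders sum to 4 (valence 4) → 0 H
  atom 3: O, bond orders sum to 2 (valence 2) → 0 H
  atom 4: C, bond orders sum to 3 (valence 4) → 1 H
  atom 5: C, bond orders sum to 3 (valence 4) → 1 H
  atom 6: C, bond orders sum to 4 (valence 4) → 0 H
  atom 7: O, bond orders sum to 2 (valence 2) → 0 H
  atom 8: O, bond orders sum to 2 (valence 2) → 0 H
  atom 9: C, bond orders sum to 1 (valence 4) → 3 H
  atom 10: C, bond orders sum to 2 (valence 4) → 2 H
  atom 11: C, bond orders sum to 2 (valence 4) → 2 H
  atom 12: C, bond orders sum to 2 (valence 4) → 2 H
  atom 13: O, bond orders sum to 2 (valence 2) → 0 H
  atom 14: C, bond orders sum to 1 (valence 4) → 3 H
  atom 15: C, bond orders sum to 3 (valence 4) → 1 H
  atom 16: C, bond orders sum to 4 (valence 4) → 0 H
  atom 17: C, bond orders sum to 1 (valence 4) → 3 H
  atom 18: O, bond orders sum to 2 (valence 2) → 0 H
  atom 19: C, bond orders sum to 2 (valence 4) → 2 H
  atom 20: C, bond orders sum to 3 (valence 4) → 1 H
  atom 21: N, bond orders sum to 1 (valence 3) → 2 H
  atom 22: C, bond orders sum to 2 (valence 4) → 2 H
  atom 23: C, bond orders sum to 4 (valence 4) → 0 H
  atom 24: O, bond orders sum to 2 (valence 2) → 0 H
  atom 25: O, bond orders sum to 1 (valence 2) → 1 H
Totals → C:17, H:29, N:1, O:7.
In Hill order: C17H29NO7.

C17H29NO7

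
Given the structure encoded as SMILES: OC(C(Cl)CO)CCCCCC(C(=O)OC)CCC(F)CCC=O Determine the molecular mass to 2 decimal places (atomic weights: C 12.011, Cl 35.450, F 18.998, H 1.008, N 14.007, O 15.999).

First, the molecular formula is C17H30ClFO5 (counting implicit H from valence).
  C: 17 × 12.011 = 204.187
  Cl: 1 × 35.450 = 35.450
  F: 1 × 18.998 = 18.998
  H: 30 × 1.008 = 30.240
  O: 5 × 15.999 = 79.995
Sum: 17×12.011 + 1×35.450 + 1×18.998 + 30×1.008 + 5×15.999 = 368.870 → 368.87 g/mol.

368.87 g/mol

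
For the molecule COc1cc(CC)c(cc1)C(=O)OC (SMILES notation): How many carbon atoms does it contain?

Count every carbon token in the SMILES (each C, including those in ring-closure positions and inside branches).
Carbon count: 11.

11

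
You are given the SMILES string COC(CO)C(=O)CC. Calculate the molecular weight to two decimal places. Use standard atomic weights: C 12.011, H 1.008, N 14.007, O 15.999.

First, the molecular formula is C6H12O3 (counting implicit H from valence).
  C: 6 × 12.011 = 72.066
  H: 12 × 1.008 = 12.096
  O: 3 × 15.999 = 47.997
Sum: 6×12.011 + 12×1.008 + 3×15.999 = 132.159 → 132.16 g/mol.

132.16 g/mol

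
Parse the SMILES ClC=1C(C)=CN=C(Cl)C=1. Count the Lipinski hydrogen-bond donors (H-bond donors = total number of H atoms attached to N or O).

0

Donors: find every N or O and count the H atoms it carries.
  atom 6 (N): bond orders sum to 3 → 0 H
Lipinski HBD = 0.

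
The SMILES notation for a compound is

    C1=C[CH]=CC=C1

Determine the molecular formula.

C6H6

Walk through each heavy atom and fill implicit hydrogens from standard valence (C 4, N 3, O 2, S 2, halogen 1):
  atom 1: C, bond orders sum to 3 (valence 4) → 1 H
  atom 2: C, bond orders sum to 3 (valence 4) → 1 H
  atom 3: C with explicit H count 1
  atom 4: C, bond orders sum to 3 (valence 4) → 1 H
  atom 5: C, bond orders sum to 3 (valence 4) → 1 H
  atom 6: C, bond orders sum to 3 (valence 4) → 1 H
Totals → C:6, H:6.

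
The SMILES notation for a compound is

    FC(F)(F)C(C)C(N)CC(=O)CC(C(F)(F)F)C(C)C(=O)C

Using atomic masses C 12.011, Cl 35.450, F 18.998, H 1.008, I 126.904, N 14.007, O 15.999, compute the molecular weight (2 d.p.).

335.29 g/mol

First, the molecular formula is C13H19F6NO2 (counting implicit H from valence).
  C: 13 × 12.011 = 156.143
  F: 6 × 18.998 = 113.988
  H: 19 × 1.008 = 19.152
  N: 1 × 14.007 = 14.007
  O: 2 × 15.999 = 31.998
Sum: 13×12.011 + 6×18.998 + 19×1.008 + 1×14.007 + 2×15.999 = 335.288 → 335.29 g/mol.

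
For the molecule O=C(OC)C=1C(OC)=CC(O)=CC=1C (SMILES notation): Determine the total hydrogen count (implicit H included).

Walk through each heavy atom and fill implicit hydrogens from standard valence (C 4, N 3, O 2, S 2, halogen 1):
  atom 1: O, bond orders sum to 2 (valence 2) → 0 H
  atom 2: C, bond orders sum to 4 (valence 4) → 0 H
  atom 3: O, bond orders sum to 2 (valence 2) → 0 H
  atom 4: C, bond orders sum to 1 (valence 4) → 3 H
  atom 5: C, bond orders sum to 4 (valence 4) → 0 H
  atom 6: C, bond orders sum to 4 (valence 4) → 0 H
  atom 7: O, bond orders sum to 2 (valence 2) → 0 H
  atom 8: C, bond orders sum to 1 (valence 4) → 3 H
  atom 9: C, bond orders sum to 3 (valence 4) → 1 H
  atom 10: C, bond orders sum to 4 (valence 4) → 0 H
  atom 11: O, bond orders sum to 1 (valence 2) → 1 H
  atom 12: C, bond orders sum to 3 (valence 4) → 1 H
  atom 13: C, bond orders sum to 4 (valence 4) → 0 H
  atom 14: C, bond orders sum to 1 (valence 4) → 3 H
Total hydrogens: 12.

12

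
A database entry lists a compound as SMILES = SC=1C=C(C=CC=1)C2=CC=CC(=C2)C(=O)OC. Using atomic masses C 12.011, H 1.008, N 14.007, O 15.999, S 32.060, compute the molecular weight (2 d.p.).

244.31 g/mol

First, the molecular formula is C14H12O2S (counting implicit H from valence).
  C: 14 × 12.011 = 168.154
  H: 12 × 1.008 = 12.096
  O: 2 × 15.999 = 31.998
  S: 1 × 32.060 = 32.060
Sum: 14×12.011 + 12×1.008 + 2×15.999 + 1×32.060 = 244.308 → 244.31 g/mol.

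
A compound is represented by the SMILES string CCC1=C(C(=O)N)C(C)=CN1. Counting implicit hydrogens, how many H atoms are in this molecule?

12

Walk through each heavy atom and fill implicit hydrogens from standard valence (C 4, N 3, O 2, S 2, halogen 1):
  atom 1: C, bond orders sum to 1 (valence 4) → 3 H
  atom 2: C, bond orders sum to 2 (valence 4) → 2 H
  atom 3: C, bond orders sum to 4 (valence 4) → 0 H
  atom 4: C, bond orders sum to 4 (valence 4) → 0 H
  atom 5: C, bond orders sum to 4 (valence 4) → 0 H
  atom 6: O, bond orders sum to 2 (valence 2) → 0 H
  atom 7: N, bond orders sum to 1 (valence 3) → 2 H
  atom 8: C, bond orders sum to 4 (valence 4) → 0 H
  atom 9: C, bond orders sum to 1 (valence 4) → 3 H
  atom 10: C, bond orders sum to 3 (valence 4) → 1 H
  atom 11: N, bond orders sum to 2 (valence 3) → 1 H
Total hydrogens: 12.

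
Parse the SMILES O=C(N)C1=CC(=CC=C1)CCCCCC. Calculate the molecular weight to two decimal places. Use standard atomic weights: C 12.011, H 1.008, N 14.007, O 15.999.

First, the molecular formula is C13H19NO (counting implicit H from valence).
  C: 13 × 12.011 = 156.143
  H: 19 × 1.008 = 19.152
  N: 1 × 14.007 = 14.007
  O: 1 × 15.999 = 15.999
Sum: 13×12.011 + 19×1.008 + 1×14.007 + 1×15.999 = 205.301 → 205.30 g/mol.

205.30 g/mol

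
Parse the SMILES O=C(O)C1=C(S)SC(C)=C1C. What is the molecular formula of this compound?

Walk through each heavy atom and fill implicit hydrogens from standard valence (C 4, N 3, O 2, S 2, halogen 1):
  atom 1: O, bond orders sum to 2 (valence 2) → 0 H
  atom 2: C, bond orders sum to 4 (valence 4) → 0 H
  atom 3: O, bond orders sum to 1 (valence 2) → 1 H
  atom 4: C, bond orders sum to 4 (valence 4) → 0 H
  atom 5: C, bond orders sum to 4 (valence 4) → 0 H
  atom 6: S, bond orders sum to 1 (valence 2) → 1 H
  atom 7: S, bond orders sum to 2 (valence 2) → 0 H
  atom 8: C, bond orders sum to 4 (valence 4) → 0 H
  atom 9: C, bond orders sum to 1 (valence 4) → 3 H
  atom 10: C, bond orders sum to 4 (valence 4) → 0 H
  atom 11: C, bond orders sum to 1 (valence 4) → 3 H
Totals → C:7, H:8, O:2, S:2.

C7H8O2S2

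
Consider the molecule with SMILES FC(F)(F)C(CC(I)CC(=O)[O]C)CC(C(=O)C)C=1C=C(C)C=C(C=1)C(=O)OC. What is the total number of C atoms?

20

Count every carbon token in the SMILES (each C, including those in ring-closure positions and inside branches).
Carbon count: 20.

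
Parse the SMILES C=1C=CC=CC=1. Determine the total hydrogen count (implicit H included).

6

Walk through each heavy atom and fill implicit hydrogens from standard valence (C 4, N 3, O 2, S 2, halogen 1):
  atom 1: C, bond orders sum to 3 (valence 4) → 1 H
  atom 2: C, bond orders sum to 3 (valence 4) → 1 H
  atom 3: C, bond orders sum to 3 (valence 4) → 1 H
  atom 4: C, bond orders sum to 3 (valence 4) → 1 H
  atom 5: C, bond orders sum to 3 (valence 4) → 1 H
  atom 6: C, bond orders sum to 3 (valence 4) → 1 H
Total hydrogens: 6.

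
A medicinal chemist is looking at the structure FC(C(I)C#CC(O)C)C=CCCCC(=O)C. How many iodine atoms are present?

Scan the SMILES for I atoms (remember two-letter symbols like Cl and Br are single atoms).
Iodine count: 1.

1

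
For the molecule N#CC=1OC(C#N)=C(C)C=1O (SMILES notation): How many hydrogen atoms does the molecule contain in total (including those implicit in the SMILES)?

4

Walk through each heavy atom and fill implicit hydrogens from standard valence (C 4, N 3, O 2, S 2, halogen 1):
  atom 1: N, bond orders sum to 3 (valence 3) → 0 H
  atom 2: C, bond orders sum to 4 (valence 4) → 0 H
  atom 3: C, bond orders sum to 4 (valence 4) → 0 H
  atom 4: O, bond orders sum to 2 (valence 2) → 0 H
  atom 5: C, bond orders sum to 4 (valence 4) → 0 H
  atom 6: C, bond orders sum to 4 (valence 4) → 0 H
  atom 7: N, bond orders sum to 3 (valence 3) → 0 H
  atom 8: C, bond orders sum to 4 (valence 4) → 0 H
  atom 9: C, bond orders sum to 1 (valence 4) → 3 H
  atom 10: C, bond orders sum to 4 (valence 4) → 0 H
  atom 11: O, bond orders sum to 1 (valence 2) → 1 H
Total hydrogens: 4.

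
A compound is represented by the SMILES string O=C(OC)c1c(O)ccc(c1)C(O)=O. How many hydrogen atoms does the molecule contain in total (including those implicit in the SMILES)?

8

Walk through each heavy atom and fill implicit hydrogens from standard valence (C 4, N 3, O 2, S 2, halogen 1); for lowercase aromatic atoms, an aromatic c carries 1 H when it has two neighbours and 0 H with three, and aromatic n carries 0 H:
  atom 1: O, bond orders sum to 2 (valence 2) → 0 H
  atom 2: C, bond orders sum to 4 (valence 4) → 0 H
  atom 3: O, bond orders sum to 2 (valence 2) → 0 H
  atom 4: C, bond orders sum to 1 (valence 4) → 3 H
  atom 5: aromatic c, 3 neighbours → 0 H
  atom 6: aromatic c, 3 neighbours → 0 H
  atom 7: O, bond orders sum to 1 (valence 2) → 1 H
  atom 8: aromatic c, 2 neighbours → 1 H
  atom 9: aromatic c, 2 neighbours → 1 H
  atom 10: aromatic c, 3 neighbours → 0 H
  atom 11: aromatic c, 2 neighbours → 1 H
  atom 12: C, bond orders sum to 4 (valence 4) → 0 H
  atom 13: O, bond orders sum to 1 (valence 2) → 1 H
  atom 14: O, bond orders sum to 2 (valence 2) → 0 H
Total hydrogens: 8.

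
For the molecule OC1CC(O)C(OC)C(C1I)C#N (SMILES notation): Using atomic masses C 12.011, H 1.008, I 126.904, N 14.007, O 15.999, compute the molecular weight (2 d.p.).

First, the molecular formula is C8H12INO3 (counting implicit H from valence).
  C: 8 × 12.011 = 96.088
  H: 12 × 1.008 = 12.096
  I: 1 × 126.904 = 126.904
  N: 1 × 14.007 = 14.007
  O: 3 × 15.999 = 47.997
Sum: 8×12.011 + 12×1.008 + 1×126.904 + 1×14.007 + 3×15.999 = 297.092 → 297.09 g/mol.

297.09 g/mol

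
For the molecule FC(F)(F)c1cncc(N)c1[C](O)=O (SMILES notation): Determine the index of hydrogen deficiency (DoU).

5

Molecular formula: C7H5F3N2O2.
DoU = (2C + 2 + N − H − X) / 2, where X is the halogen count and O/S are ignored.
    = (2·7 + 2 + 2 − 5 − 3) / 2 = 10 / 2 = 5.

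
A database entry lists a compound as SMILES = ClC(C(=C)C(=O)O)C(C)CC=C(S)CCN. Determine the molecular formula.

C11H18ClNO2S

Walk through each heavy atom and fill implicit hydrogens from standard valence (C 4, N 3, O 2, S 2, halogen 1):
  atom 1: Cl (halogen, monovalent) → 0 H
  atom 2: C, bond orders sum to 3 (valence 4) → 1 H
  atom 3: C, bond orders sum to 4 (valence 4) → 0 H
  atom 4: C, bond orders sum to 2 (valence 4) → 2 H
  atom 5: C, bond orders sum to 4 (valence 4) → 0 H
  atom 6: O, bond orders sum to 2 (valence 2) → 0 H
  atom 7: O, bond orders sum to 1 (valence 2) → 1 H
  atom 8: C, bond orders sum to 3 (valence 4) → 1 H
  atom 9: C, bond orders sum to 1 (valence 4) → 3 H
  atom 10: C, bond orders sum to 2 (valence 4) → 2 H
  atom 11: C, bond orders sum to 3 (valence 4) → 1 H
  atom 12: C, bond orders sum to 4 (valence 4) → 0 H
  atom 13: S, bond orders sum to 1 (valence 2) → 1 H
  atom 14: C, bond orders sum to 2 (valence 4) → 2 H
  atom 15: C, bond orders sum to 2 (valence 4) → 2 H
  atom 16: N, bond orders sum to 1 (valence 3) → 2 H
Totals → C:11, H:18, Cl:1, N:1, O:2, S:1.
In Hill order: C11H18ClNO2S.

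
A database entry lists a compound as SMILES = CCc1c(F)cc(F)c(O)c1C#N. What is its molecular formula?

C9H7F2NO

Walk through each heavy atom and fill implicit hydrogens from standard valence (C 4, N 3, O 2, S 2, halogen 1); for lowercase aromatic atoms, an aromatic c carries 1 H when it has two neighbours and 0 H with three, and aromatic n carries 0 H:
  atom 1: C, bond orders sum to 1 (valence 4) → 3 H
  atom 2: C, bond orders sum to 2 (valence 4) → 2 H
  atom 3: aromatic c, 3 neighbours → 0 H
  atom 4: aromatic c, 3 neighbours → 0 H
  atom 5: F (halogen, monovalent) → 0 H
  atom 6: aromatic c, 2 neighbours → 1 H
  atom 7: aromatic c, 3 neighbours → 0 H
  atom 8: F (halogen, monovalent) → 0 H
  atom 9: aromatic c, 3 neighbours → 0 H
  atom 10: O, bond orders sum to 1 (valence 2) → 1 H
  atom 11: aromatic c, 3 neighbours → 0 H
  atom 12: C, bond orders sum to 4 (valence 4) → 0 H
  atom 13: N, bond orders sum to 3 (valence 3) → 0 H
Totals → C:9, H:7, F:2, N:1, O:1.
In Hill order: C9H7F2NO.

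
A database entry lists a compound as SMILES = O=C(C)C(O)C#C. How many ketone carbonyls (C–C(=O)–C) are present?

1

The ketone motif appears at heavy-atom position 2 in the SMILES.
Other groups present: 1 alkyne, 1 hydroxyl.
Ketone count: 1.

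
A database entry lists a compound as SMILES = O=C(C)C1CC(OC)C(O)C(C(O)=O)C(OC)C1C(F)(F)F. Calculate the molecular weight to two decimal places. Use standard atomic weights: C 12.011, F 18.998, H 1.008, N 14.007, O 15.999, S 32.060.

328.28 g/mol

First, the molecular formula is C13H19F3O6 (counting implicit H from valence).
  C: 13 × 12.011 = 156.143
  F: 3 × 18.998 = 56.994
  H: 19 × 1.008 = 19.152
  O: 6 × 15.999 = 95.994
Sum: 13×12.011 + 3×18.998 + 19×1.008 + 6×15.999 = 328.283 → 328.28 g/mol.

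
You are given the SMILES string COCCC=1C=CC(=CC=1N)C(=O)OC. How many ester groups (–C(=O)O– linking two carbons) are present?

The ester motif appears at heavy-atom position 12 in the SMILES.
Other groups present: 1 ether, 1 primary amine.
Ester count: 1.

1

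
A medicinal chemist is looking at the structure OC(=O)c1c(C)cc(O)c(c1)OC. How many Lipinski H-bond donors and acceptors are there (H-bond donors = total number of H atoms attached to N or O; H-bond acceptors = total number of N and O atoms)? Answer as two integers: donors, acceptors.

2, 4

Donors: find every N or O and count the H atoms it carries.
  atom 1 (O): bond orders sum to 1 → 1 H
  atom 3 (O): bond orders sum to 2 → 0 H
  atom 9 (O): bond orders sum to 1 → 1 H
  atom 12 (O): bond orders sum to 2 → 0 H
Lipinski HBD = 2.
Acceptors: N atoms = 0, O atoms = 4 → HBA = 4.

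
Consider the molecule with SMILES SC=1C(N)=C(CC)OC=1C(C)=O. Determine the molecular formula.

C8H11NO2S

Walk through each heavy atom and fill implicit hydrogens from standard valence (C 4, N 3, O 2, S 2, halogen 1):
  atom 1: S, bond orders sum to 1 (valence 2) → 1 H
  atom 2: C, bond orders sum to 4 (valence 4) → 0 H
  atom 3: C, bond orders sum to 4 (valence 4) → 0 H
  atom 4: N, bond orders sum to 1 (valence 3) → 2 H
  atom 5: C, bond orders sum to 4 (valence 4) → 0 H
  atom 6: C, bond orders sum to 2 (valence 4) → 2 H
  atom 7: C, bond orders sum to 1 (valence 4) → 3 H
  atom 8: O, bond orders sum to 2 (valence 2) → 0 H
  atom 9: C, bond orders sum to 4 (valence 4) → 0 H
  atom 10: C, bond orders sum to 4 (valence 4) → 0 H
  atom 11: C, bond orders sum to 1 (valence 4) → 3 H
  atom 12: O, bond orders sum to 2 (valence 2) → 0 H
Totals → C:8, H:11, N:1, O:2, S:1.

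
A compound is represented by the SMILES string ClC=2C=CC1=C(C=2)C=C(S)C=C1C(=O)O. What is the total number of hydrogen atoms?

Walk through each heavy atom and fill implicit hydrogens from standard valence (C 4, N 3, O 2, S 2, halogen 1):
  atom 1: Cl (halogen, monovalent) → 0 H
  atom 2: C, bond orders sum to 4 (valence 4) → 0 H
  atom 3: C, bond orders sum to 3 (valence 4) → 1 H
  atom 4: C, bond orders sum to 3 (valence 4) → 1 H
  atom 5: C, bond orders sum to 4 (valence 4) → 0 H
  atom 6: C, bond orders sum to 4 (valence 4) → 0 H
  atom 7: C, bond orders sum to 3 (valence 4) → 1 H
  atom 8: C, bond orders sum to 3 (valence 4) → 1 H
  atom 9: C, bond orders sum to 4 (valence 4) → 0 H
  atom 10: S, bond orders sum to 1 (valence 2) → 1 H
  atom 11: C, bond orders sum to 3 (valence 4) → 1 H
  atom 12: C, bond orders sum to 4 (valence 4) → 0 H
  atom 13: C, bond orders sum to 4 (valence 4) → 0 H
  atom 14: O, bond orders sum to 2 (valence 2) → 0 H
  atom 15: O, bond orders sum to 1 (valence 2) → 1 H
Total hydrogens: 7.

7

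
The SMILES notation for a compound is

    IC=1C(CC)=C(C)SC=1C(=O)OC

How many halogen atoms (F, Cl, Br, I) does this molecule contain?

Halogen atoms appear at heavy-atom position 1 (1×I).
Other groups present: 1 ester.
Halogen count: 1.

1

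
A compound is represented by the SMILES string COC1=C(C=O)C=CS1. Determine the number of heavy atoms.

9

Every atom symbol written in the SMILES (organic subset) is one heavy atom; implicit H are not written.
Heavy atoms by element → C:6, O:2, S:1.
Total: 9.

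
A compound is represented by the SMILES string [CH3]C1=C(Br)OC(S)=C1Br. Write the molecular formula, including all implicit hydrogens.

Walk through each heavy atom and fill implicit hydrogens from standard valence (C 4, N 3, O 2, S 2, halogen 1):
  atom 1: C with explicit H count 3
  atom 2: C, bond orders sum to 4 (valence 4) → 0 H
  atom 3: C, bond orders sum to 4 (valence 4) → 0 H
  atom 4: Br (halogen, monovalent) → 0 H
  atom 5: O, bond orders sum to 2 (valence 2) → 0 H
  atom 6: C, bond orders sum to 4 (valence 4) → 0 H
  atom 7: S, bond orders sum to 1 (valence 2) → 1 H
  atom 8: C, bond orders sum to 4 (valence 4) → 0 H
  atom 9: Br (halogen, monovalent) → 0 H
Totals → C:5, H:4, Br:2, O:1, S:1.
In Hill order: C5H4Br2OS.

C5H4Br2OS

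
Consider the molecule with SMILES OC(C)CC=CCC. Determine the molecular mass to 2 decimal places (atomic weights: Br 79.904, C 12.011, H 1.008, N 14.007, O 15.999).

114.19 g/mol

First, the molecular formula is C7H14O (counting implicit H from valence).
  C: 7 × 12.011 = 84.077
  H: 14 × 1.008 = 14.112
  O: 1 × 15.999 = 15.999
Sum: 7×12.011 + 14×1.008 + 1×15.999 = 114.188 → 114.19 g/mol.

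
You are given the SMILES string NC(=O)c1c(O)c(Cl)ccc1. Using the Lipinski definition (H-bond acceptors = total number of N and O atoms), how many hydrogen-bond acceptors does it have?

3

N atoms: 1; O atoms: 2.
Lipinski HBA = 1 + 2 = 3.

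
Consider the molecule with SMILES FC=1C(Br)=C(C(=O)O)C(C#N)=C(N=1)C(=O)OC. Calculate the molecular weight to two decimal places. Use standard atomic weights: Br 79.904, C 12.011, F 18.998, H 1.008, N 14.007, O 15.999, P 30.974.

303.04 g/mol

First, the molecular formula is C9H4BrFN2O4 (counting implicit H from valence).
  Br: 1 × 79.904 = 79.904
  C: 9 × 12.011 = 108.099
  F: 1 × 18.998 = 18.998
  H: 4 × 1.008 = 4.032
  N: 2 × 14.007 = 28.014
  O: 4 × 15.999 = 63.996
Sum: 1×79.904 + 9×12.011 + 1×18.998 + 4×1.008 + 2×14.007 + 4×15.999 = 303.043 → 303.04 g/mol.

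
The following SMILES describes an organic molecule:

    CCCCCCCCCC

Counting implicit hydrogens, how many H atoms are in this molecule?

Walk through each heavy atom and fill implicit hydrogens from standard valence (C 4, N 3, O 2, S 2, halogen 1):
  atom 1: C, bond orders sum to 1 (valence 4) → 3 H
  atom 2: C, bond orders sum to 2 (valence 4) → 2 H
  atom 3: C, bond orders sum to 2 (valence 4) → 2 H
  atom 4: C, bond orders sum to 2 (valence 4) → 2 H
  atom 5: C, bond orders sum to 2 (valence 4) → 2 H
  atom 6: C, bond orders sum to 2 (valence 4) → 2 H
  atom 7: C, bond orders sum to 2 (valence 4) → 2 H
  atom 8: C, bond orders sum to 2 (valence 4) → 2 H
  atom 9: C, bond orders sum to 2 (valence 4) → 2 H
  atom 10: C, bond orders sum to 1 (valence 4) → 3 H
Total hydrogens: 22.

22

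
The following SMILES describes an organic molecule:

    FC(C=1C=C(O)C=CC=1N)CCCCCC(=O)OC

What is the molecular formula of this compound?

Walk through each heavy atom and fill implicit hydrogens from standard valence (C 4, N 3, O 2, S 2, halogen 1):
  atom 1: F (halogen, monovalent) → 0 H
  atom 2: C, bond orders sum to 3 (valence 4) → 1 H
  atom 3: C, bond orders sum to 4 (valence 4) → 0 H
  atom 4: C, bond orders sum to 3 (valence 4) → 1 H
  atom 5: C, bond orders sum to 4 (valence 4) → 0 H
  atom 6: O, bond orders sum to 1 (valence 2) → 1 H
  atom 7: C, bond orders sum to 3 (valence 4) → 1 H
  atom 8: C, bond orders sum to 3 (valence 4) → 1 H
  atom 9: C, bond orders sum to 4 (valence 4) → 0 H
  atom 10: N, bond orders sum to 1 (valence 3) → 2 H
  atom 11: C, bond orders sum to 2 (valence 4) → 2 H
  atom 12: C, bond orders sum to 2 (valence 4) → 2 H
  atom 13: C, bond orders sum to 2 (valence 4) → 2 H
  atom 14: C, bond orders sum to 2 (valence 4) → 2 H
  atom 15: C, bond orders sum to 2 (valence 4) → 2 H
  atom 16: C, bond orders sum to 4 (valence 4) → 0 H
  atom 17: O, bond orders sum to 2 (valence 2) → 0 H
  atom 18: O, bond orders sum to 2 (valence 2) → 0 H
  atom 19: C, bond orders sum to 1 (valence 4) → 3 H
Totals → C:14, H:20, F:1, N:1, O:3.

C14H20FNO3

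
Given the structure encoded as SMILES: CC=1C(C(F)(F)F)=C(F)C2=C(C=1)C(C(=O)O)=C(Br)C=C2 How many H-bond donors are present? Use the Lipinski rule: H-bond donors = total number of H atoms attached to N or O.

1

Donors: find every N or O and count the H atoms it carries.
  atom 15 (O): bond orders sum to 2 → 0 H
  atom 16 (O): bond orders sum to 1 → 1 H
Lipinski HBD = 1.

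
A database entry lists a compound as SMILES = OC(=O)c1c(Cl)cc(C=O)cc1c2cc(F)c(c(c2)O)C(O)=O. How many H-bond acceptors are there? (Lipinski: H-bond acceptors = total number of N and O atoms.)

N atoms: 0; O atoms: 6.
Lipinski HBA = 0 + 6 = 6.

6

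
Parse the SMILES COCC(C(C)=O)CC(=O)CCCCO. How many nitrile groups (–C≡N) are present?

Scan the SMILES for the nitrile motif — none present.
Groups that are present: 1 ether, 1 hydroxyl, 2 ketone.

0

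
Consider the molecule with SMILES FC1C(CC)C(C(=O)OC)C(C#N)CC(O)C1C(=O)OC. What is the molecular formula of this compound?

C14H20FNO5

Walk through each heavy atom and fill implicit hydrogens from standard valence (C 4, N 3, O 2, S 2, halogen 1):
  atom 1: F (halogen, monovalent) → 0 H
  atom 2: C, bond orders sum to 3 (valence 4) → 1 H
  atom 3: C, bond orders sum to 3 (valence 4) → 1 H
  atom 4: C, bond orders sum to 2 (valence 4) → 2 H
  atom 5: C, bond orders sum to 1 (valence 4) → 3 H
  atom 6: C, bond orders sum to 3 (valence 4) → 1 H
  atom 7: C, bond orders sum to 4 (valence 4) → 0 H
  atom 8: O, bond orders sum to 2 (valence 2) → 0 H
  atom 9: O, bond orders sum to 2 (valence 2) → 0 H
  atom 10: C, bond orders sum to 1 (valence 4) → 3 H
  atom 11: C, bond orders sum to 3 (valence 4) → 1 H
  atom 12: C, bond orders sum to 4 (valence 4) → 0 H
  atom 13: N, bond orders sum to 3 (valence 3) → 0 H
  atom 14: C, bond orders sum to 2 (valence 4) → 2 H
  atom 15: C, bond orders sum to 3 (valence 4) → 1 H
  atom 16: O, bond orders sum to 1 (valence 2) → 1 H
  atom 17: C, bond orders sum to 3 (valence 4) → 1 H
  atom 18: C, bond orders sum to 4 (valence 4) → 0 H
  atom 19: O, bond orders sum to 2 (valence 2) → 0 H
  atom 20: O, bond orders sum to 2 (valence 2) → 0 H
  atom 21: C, bond orders sum to 1 (valence 4) → 3 H
Totals → C:14, H:20, F:1, N:1, O:5.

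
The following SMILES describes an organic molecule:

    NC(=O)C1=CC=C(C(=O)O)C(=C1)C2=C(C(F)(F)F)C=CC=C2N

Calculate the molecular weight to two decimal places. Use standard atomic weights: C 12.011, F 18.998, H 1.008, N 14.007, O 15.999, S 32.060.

First, the molecular formula is C15H11F3N2O3 (counting implicit H from valence).
  C: 15 × 12.011 = 180.165
  F: 3 × 18.998 = 56.994
  H: 11 × 1.008 = 11.088
  N: 2 × 14.007 = 28.014
  O: 3 × 15.999 = 47.997
Sum: 15×12.011 + 3×18.998 + 11×1.008 + 2×14.007 + 3×15.999 = 324.258 → 324.26 g/mol.

324.26 g/mol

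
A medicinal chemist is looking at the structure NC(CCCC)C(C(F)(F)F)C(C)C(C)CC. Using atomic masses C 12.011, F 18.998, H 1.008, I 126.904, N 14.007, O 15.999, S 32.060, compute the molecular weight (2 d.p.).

First, the molecular formula is C13H26F3N (counting implicit H from valence).
  C: 13 × 12.011 = 156.143
  F: 3 × 18.998 = 56.994
  H: 26 × 1.008 = 26.208
  N: 1 × 14.007 = 14.007
Sum: 13×12.011 + 3×18.998 + 26×1.008 + 1×14.007 = 253.352 → 253.35 g/mol.

253.35 g/mol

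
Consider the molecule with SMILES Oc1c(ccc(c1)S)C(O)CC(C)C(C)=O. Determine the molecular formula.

C12H16O3S

Walk through each heavy atom and fill implicit hydrogens from standard valence (C 4, N 3, O 2, S 2, halogen 1); for lowercase aromatic atoms, an aromatic c carries 1 H when it has two neighbours and 0 H with three, and aromatic n carries 0 H:
  atom 1: O, bond orders sum to 1 (valence 2) → 1 H
  atom 2: aromatic c, 3 neighbours → 0 H
  atom 3: aromatic c, 3 neighbours → 0 H
  atom 4: aromatic c, 2 neighbours → 1 H
  atom 5: aromatic c, 2 neighbours → 1 H
  atom 6: aromatic c, 3 neighbours → 0 H
  atom 7: aromatic c, 2 neighbours → 1 H
  atom 8: S, bond orders sum to 1 (valence 2) → 1 H
  atom 9: C, bond orders sum to 3 (valence 4) → 1 H
  atom 10: O, bond orders sum to 1 (valence 2) → 1 H
  atom 11: C, bond orders sum to 2 (valence 4) → 2 H
  atom 12: C, bond orders sum to 3 (valence 4) → 1 H
  atom 13: C, bond orders sum to 1 (valence 4) → 3 H
  atom 14: C, bond orders sum to 4 (valence 4) → 0 H
  atom 15: C, bond orders sum to 1 (valence 4) → 3 H
  atom 16: O, bond orders sum to 2 (valence 2) → 0 H
Totals → C:12, H:16, O:3, S:1.
In Hill order: C12H16O3S.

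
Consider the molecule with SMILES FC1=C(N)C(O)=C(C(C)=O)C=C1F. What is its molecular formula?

Walk through each heavy atom and fill implicit hydrogens from standard valence (C 4, N 3, O 2, S 2, halogen 1):
  atom 1: F (halogen, monovalent) → 0 H
  atom 2: C, bond orders sum to 4 (valence 4) → 0 H
  atom 3: C, bond orders sum to 4 (valence 4) → 0 H
  atom 4: N, bond orders sum to 1 (valence 3) → 2 H
  atom 5: C, bond orders sum to 4 (valence 4) → 0 H
  atom 6: O, bond orders sum to 1 (valence 2) → 1 H
  atom 7: C, bond orders sum to 4 (valence 4) → 0 H
  atom 8: C, bond orders sum to 4 (valence 4) → 0 H
  atom 9: C, bond orders sum to 1 (valence 4) → 3 H
  atom 10: O, bond orders sum to 2 (valence 2) → 0 H
  atom 11: C, bond orders sum to 3 (valence 4) → 1 H
  atom 12: C, bond orders sum to 4 (valence 4) → 0 H
  atom 13: F (halogen, monovalent) → 0 H
Totals → C:8, H:7, F:2, N:1, O:2.

C8H7F2NO2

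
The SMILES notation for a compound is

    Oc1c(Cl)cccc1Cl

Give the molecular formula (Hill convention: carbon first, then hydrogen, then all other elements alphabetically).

C6H4Cl2O

Walk through each heavy atom and fill implicit hydrogens from standard valence (C 4, N 3, O 2, S 2, halogen 1); for lowercase aromatic atoms, an aromatic c carries 1 H when it has two neighbours and 0 H with three, and aromatic n carries 0 H:
  atom 1: O, bond orders sum to 1 (valence 2) → 1 H
  atom 2: aromatic c, 3 neighbours → 0 H
  atom 3: aromatic c, 3 neighbours → 0 H
  atom 4: Cl (halogen, monovalent) → 0 H
  atom 5: aromatic c, 2 neighbours → 1 H
  atom 6: aromatic c, 2 neighbours → 1 H
  atom 7: aromatic c, 2 neighbours → 1 H
  atom 8: aromatic c, 3 neighbours → 0 H
  atom 9: Cl (halogen, monovalent) → 0 H
Totals → C:6, H:4, Cl:2, O:1.
In Hill order: C6H4Cl2O.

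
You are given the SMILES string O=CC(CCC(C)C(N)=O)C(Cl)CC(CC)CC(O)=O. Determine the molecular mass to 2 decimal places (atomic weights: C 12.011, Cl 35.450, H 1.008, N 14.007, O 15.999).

305.80 g/mol

First, the molecular formula is C14H24ClNO4 (counting implicit H from valence).
  C: 14 × 12.011 = 168.154
  Cl: 1 × 35.450 = 35.450
  H: 24 × 1.008 = 24.192
  N: 1 × 14.007 = 14.007
  O: 4 × 15.999 = 63.996
Sum: 14×12.011 + 1×35.450 + 24×1.008 + 1×14.007 + 4×15.999 = 305.799 → 305.80 g/mol.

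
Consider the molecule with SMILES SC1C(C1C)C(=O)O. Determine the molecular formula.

Walk through each heavy atom and fill implicit hydrogens from standard valence (C 4, N 3, O 2, S 2, halogen 1):
  atom 1: S, bond orders sum to 1 (valence 2) → 1 H
  atom 2: C, bond orders sum to 3 (valence 4) → 1 H
  atom 3: C, bond orders sum to 3 (valence 4) → 1 H
  atom 4: C, bond orders sum to 3 (valence 4) → 1 H
  atom 5: C, bond orders sum to 1 (valence 4) → 3 H
  atom 6: C, bond orders sum to 4 (valence 4) → 0 H
  atom 7: O, bond orders sum to 2 (valence 2) → 0 H
  atom 8: O, bond orders sum to 1 (valence 2) → 1 H
Totals → C:5, H:8, O:2, S:1.

C5H8O2S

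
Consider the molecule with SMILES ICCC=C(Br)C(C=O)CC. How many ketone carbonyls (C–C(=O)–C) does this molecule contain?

Scan the SMILES for the ketone motif — none present.
Groups that are present: 1 aldehyde, 1 alkene.

0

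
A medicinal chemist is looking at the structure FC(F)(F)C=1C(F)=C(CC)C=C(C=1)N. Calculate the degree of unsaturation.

4

Degree of unsaturation = (number of rings) + (number of π bonds).
Ring closures in the SMILES: 1.
π bonds: 3 double bonds (each 1 DoU) → 3 DoU from unsaturation.
Total DoU = 1 + 3 = 4.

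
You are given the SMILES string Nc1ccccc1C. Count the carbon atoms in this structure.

Count every carbon token in the SMILES (each C, including those in ring-closure positions and inside branches).
Carbon count: 7.

7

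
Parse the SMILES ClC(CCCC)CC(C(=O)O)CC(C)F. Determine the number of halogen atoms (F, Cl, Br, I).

2

Halogen atoms appear at heavy-atom positions 1, 15 (1×Cl, 1×F).
Other groups present: 1 carboxylic acid.
Halogen count: 2.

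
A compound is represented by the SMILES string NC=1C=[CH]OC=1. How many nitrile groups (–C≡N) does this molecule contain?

0

Scan the SMILES for the nitrile motif — none present.
Groups that are present: 1 primary amine.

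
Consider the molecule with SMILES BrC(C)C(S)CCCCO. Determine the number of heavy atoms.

Every atom symbol written in the SMILES (organic subset) is one heavy atom; implicit H are not written.
Heavy atoms by element → Br:1, C:7, O:1, S:1.
Total: 10.

10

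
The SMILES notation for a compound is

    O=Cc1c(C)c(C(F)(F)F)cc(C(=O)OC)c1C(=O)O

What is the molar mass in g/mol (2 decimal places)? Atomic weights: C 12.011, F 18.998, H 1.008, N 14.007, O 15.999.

First, the molecular formula is C12H9F3O5 (counting implicit H from valence).
  C: 12 × 12.011 = 144.132
  F: 3 × 18.998 = 56.994
  H: 9 × 1.008 = 9.072
  O: 5 × 15.999 = 79.995
Sum: 12×12.011 + 3×18.998 + 9×1.008 + 5×15.999 = 290.193 → 290.19 g/mol.

290.19 g/mol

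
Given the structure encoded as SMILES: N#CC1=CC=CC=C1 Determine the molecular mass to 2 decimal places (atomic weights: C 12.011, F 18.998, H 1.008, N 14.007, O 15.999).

First, the molecular formula is C7H5N (counting implicit H from valence).
  C: 7 × 12.011 = 84.077
  H: 5 × 1.008 = 5.040
  N: 1 × 14.007 = 14.007
Sum: 7×12.011 + 5×1.008 + 1×14.007 = 103.124 → 103.12 g/mol.

103.12 g/mol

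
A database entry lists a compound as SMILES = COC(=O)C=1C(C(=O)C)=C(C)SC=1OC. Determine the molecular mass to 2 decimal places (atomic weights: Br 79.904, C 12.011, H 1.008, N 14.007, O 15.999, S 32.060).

228.26 g/mol

First, the molecular formula is C10H12O4S (counting implicit H from valence).
  C: 10 × 12.011 = 120.110
  H: 12 × 1.008 = 12.096
  O: 4 × 15.999 = 63.996
  S: 1 × 32.060 = 32.060
Sum: 10×12.011 + 12×1.008 + 4×15.999 + 1×32.060 = 228.262 → 228.26 g/mol.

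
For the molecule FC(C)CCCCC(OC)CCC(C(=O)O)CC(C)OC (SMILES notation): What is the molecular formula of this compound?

Walk through each heavy atom and fill implicit hydrogens from standard valence (C 4, N 3, O 2, S 2, halogen 1):
  atom 1: F (halogen, monovalent) → 0 H
  atom 2: C, bond orders sum to 3 (valence 4) → 1 H
  atom 3: C, bond orders sum to 1 (valence 4) → 3 H
  atom 4: C, bond orders sum to 2 (valence 4) → 2 H
  atom 5: C, bond orders sum to 2 (valence 4) → 2 H
  atom 6: C, bond orders sum to 2 (valence 4) → 2 H
  atom 7: C, bond orders sum to 2 (valence 4) → 2 H
  atom 8: C, bond orders sum to 3 (valence 4) → 1 H
  atom 9: O, bond orders sum to 2 (valence 2) → 0 H
  atom 10: C, bond orders sum to 1 (valence 4) → 3 H
  atom 11: C, bond orders sum to 2 (valence 4) → 2 H
  atom 12: C, bond orders sum to 2 (valence 4) → 2 H
  atom 13: C, bond orders sum to 3 (valence 4) → 1 H
  atom 14: C, bond orders sum to 4 (valence 4) → 0 H
  atom 15: O, bond orders sum to 2 (valence 2) → 0 H
  atom 16: O, bond orders sum to 1 (valence 2) → 1 H
  atom 17: C, bond orders sum to 2 (valence 4) → 2 H
  atom 18: C, bond orders sum to 3 (valence 4) → 1 H
  atom 19: C, bond orders sum to 1 (valence 4) → 3 H
  atom 20: O, bond orders sum to 2 (valence 2) → 0 H
  atom 21: C, bond orders sum to 1 (valence 4) → 3 H
Totals → C:16, H:31, F:1, O:4.
In Hill order: C16H31FO4.

C16H31FO4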